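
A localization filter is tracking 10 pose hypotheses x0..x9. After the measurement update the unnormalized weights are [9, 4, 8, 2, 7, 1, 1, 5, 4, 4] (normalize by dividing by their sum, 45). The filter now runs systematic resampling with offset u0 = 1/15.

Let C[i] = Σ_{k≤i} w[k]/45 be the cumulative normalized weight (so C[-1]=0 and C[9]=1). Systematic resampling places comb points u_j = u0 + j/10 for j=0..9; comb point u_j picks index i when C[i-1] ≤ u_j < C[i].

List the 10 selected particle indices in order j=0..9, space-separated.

C = [1/5, 13/45, 7/15, 23/45, 2/3, 31/45, 32/45, 37/45, 41/45, 1]
j=0: u_0=1/15 ∈ [0, 1/5) → index 0
j=1: u_1=1/6 ∈ [0, 1/5) → index 0
j=2: u_2=4/15 ∈ [1/5, 13/45) → index 1
j=3: u_3=11/30 ∈ [13/45, 7/15) → index 2
j=4: u_4=7/15 ∈ [7/15, 23/45) → index 3
j=5: u_5=17/30 ∈ [23/45, 2/3) → index 4
j=6: u_6=2/3 ∈ [2/3, 31/45) → index 5
j=7: u_7=23/30 ∈ [32/45, 37/45) → index 7
j=8: u_8=13/15 ∈ [37/45, 41/45) → index 8
j=9: u_9=29/30 ∈ [41/45, 1) → index 9

0 0 1 2 3 4 5 7 8 9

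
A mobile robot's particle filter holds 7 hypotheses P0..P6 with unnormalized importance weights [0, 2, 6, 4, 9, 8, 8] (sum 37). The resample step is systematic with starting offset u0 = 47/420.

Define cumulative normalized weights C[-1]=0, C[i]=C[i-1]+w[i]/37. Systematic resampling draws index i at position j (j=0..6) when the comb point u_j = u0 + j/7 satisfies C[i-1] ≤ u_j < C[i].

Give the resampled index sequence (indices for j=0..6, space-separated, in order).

C = [0, 2/37, 8/37, 12/37, 21/37, 29/37, 1]
j=0: u_0=47/420 ∈ [2/37, 8/37) → index 2
j=1: u_1=107/420 ∈ [8/37, 12/37) → index 3
j=2: u_2=167/420 ∈ [12/37, 21/37) → index 4
j=3: u_3=227/420 ∈ [12/37, 21/37) → index 4
j=4: u_4=41/60 ∈ [21/37, 29/37) → index 5
j=5: u_5=347/420 ∈ [29/37, 1) → index 6
j=6: u_6=407/420 ∈ [29/37, 1) → index 6

2 3 4 4 5 6 6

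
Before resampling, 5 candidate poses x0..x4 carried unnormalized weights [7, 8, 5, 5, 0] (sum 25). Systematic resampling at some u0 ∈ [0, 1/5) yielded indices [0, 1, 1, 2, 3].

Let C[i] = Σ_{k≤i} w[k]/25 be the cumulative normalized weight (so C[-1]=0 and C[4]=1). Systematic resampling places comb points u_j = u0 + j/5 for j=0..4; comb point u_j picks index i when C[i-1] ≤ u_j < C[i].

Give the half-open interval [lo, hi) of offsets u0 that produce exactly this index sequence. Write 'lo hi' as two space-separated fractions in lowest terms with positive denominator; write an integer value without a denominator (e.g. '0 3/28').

2/25 1/5

C = [7/25, 3/5, 4/5, 1, 1]
j=0 picked index 0: u0 ∈ [0, 7/25)
j=1 picked index 1: u0 ∈ [2/25, 2/5)
j=2 picked index 1: u0 ∈ [-3/25, 1/5)
j=3 picked index 2: u0 ∈ [0, 1/5)
j=4 picked index 3: u0 ∈ [0, 1/5)
intersection: [2/25, 1/5)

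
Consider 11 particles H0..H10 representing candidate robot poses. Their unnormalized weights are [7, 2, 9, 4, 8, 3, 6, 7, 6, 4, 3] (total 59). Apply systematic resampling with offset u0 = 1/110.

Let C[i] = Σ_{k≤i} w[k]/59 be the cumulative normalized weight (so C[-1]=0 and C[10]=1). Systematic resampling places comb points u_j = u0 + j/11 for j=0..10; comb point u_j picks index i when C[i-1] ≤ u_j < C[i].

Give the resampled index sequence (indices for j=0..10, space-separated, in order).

0 0 2 2 3 4 5 6 7 8 9

C = [7/59, 9/59, 18/59, 22/59, 30/59, 33/59, 39/59, 46/59, 52/59, 56/59, 1]
j=0: u_0=1/110 ∈ [0, 7/59) → index 0
j=1: u_1=1/10 ∈ [0, 7/59) → index 0
j=2: u_2=21/110 ∈ [9/59, 18/59) → index 2
j=3: u_3=31/110 ∈ [9/59, 18/59) → index 2
j=4: u_4=41/110 ∈ [18/59, 22/59) → index 3
j=5: u_5=51/110 ∈ [22/59, 30/59) → index 4
j=6: u_6=61/110 ∈ [30/59, 33/59) → index 5
j=7: u_7=71/110 ∈ [33/59, 39/59) → index 6
j=8: u_8=81/110 ∈ [39/59, 46/59) → index 7
j=9: u_9=91/110 ∈ [46/59, 52/59) → index 8
j=10: u_10=101/110 ∈ [52/59, 56/59) → index 9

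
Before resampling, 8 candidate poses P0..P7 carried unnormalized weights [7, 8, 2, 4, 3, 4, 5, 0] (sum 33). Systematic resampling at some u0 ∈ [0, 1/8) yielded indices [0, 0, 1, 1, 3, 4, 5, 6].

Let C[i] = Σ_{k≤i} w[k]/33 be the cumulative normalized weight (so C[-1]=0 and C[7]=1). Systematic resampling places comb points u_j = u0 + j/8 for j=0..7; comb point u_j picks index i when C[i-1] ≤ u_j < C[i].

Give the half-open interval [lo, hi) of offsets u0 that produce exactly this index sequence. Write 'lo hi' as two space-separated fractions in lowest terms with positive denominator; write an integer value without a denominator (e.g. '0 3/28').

1/66 7/88

C = [7/33, 5/11, 17/33, 7/11, 8/11, 28/33, 1, 1]
j=0 picked index 0: u0 ∈ [0, 7/33)
j=1 picked index 0: u0 ∈ [-1/8, 23/264)
j=2 picked index 1: u0 ∈ [-5/132, 9/44)
j=3 picked index 1: u0 ∈ [-43/264, 7/88)
j=4 picked index 3: u0 ∈ [1/66, 3/22)
j=5 picked index 4: u0 ∈ [1/88, 9/88)
j=6 picked index 5: u0 ∈ [-1/44, 13/132)
j=7 picked index 6: u0 ∈ [-7/264, 1/8)
intersection: [1/66, 7/88)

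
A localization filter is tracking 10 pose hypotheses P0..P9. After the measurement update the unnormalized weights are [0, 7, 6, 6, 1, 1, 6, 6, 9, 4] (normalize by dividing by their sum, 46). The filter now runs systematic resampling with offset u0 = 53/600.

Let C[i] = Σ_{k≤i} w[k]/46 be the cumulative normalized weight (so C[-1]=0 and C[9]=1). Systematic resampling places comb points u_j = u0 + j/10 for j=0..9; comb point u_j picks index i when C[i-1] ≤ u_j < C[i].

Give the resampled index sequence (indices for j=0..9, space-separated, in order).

1 2 3 3 6 7 7 8 8 9

C = [0, 7/46, 13/46, 19/46, 10/23, 21/46, 27/46, 33/46, 21/23, 1]
j=0: u_0=53/600 ∈ [0, 7/46) → index 1
j=1: u_1=113/600 ∈ [7/46, 13/46) → index 2
j=2: u_2=173/600 ∈ [13/46, 19/46) → index 3
j=3: u_3=233/600 ∈ [13/46, 19/46) → index 3
j=4: u_4=293/600 ∈ [21/46, 27/46) → index 6
j=5: u_5=353/600 ∈ [27/46, 33/46) → index 7
j=6: u_6=413/600 ∈ [27/46, 33/46) → index 7
j=7: u_7=473/600 ∈ [33/46, 21/23) → index 8
j=8: u_8=533/600 ∈ [33/46, 21/23) → index 8
j=9: u_9=593/600 ∈ [21/23, 1) → index 9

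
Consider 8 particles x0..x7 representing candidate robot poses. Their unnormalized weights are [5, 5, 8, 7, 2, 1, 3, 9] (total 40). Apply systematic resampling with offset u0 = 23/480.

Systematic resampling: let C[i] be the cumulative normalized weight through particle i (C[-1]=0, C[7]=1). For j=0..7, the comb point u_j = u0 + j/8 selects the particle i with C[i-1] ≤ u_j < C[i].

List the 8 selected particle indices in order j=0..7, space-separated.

C = [1/8, 1/4, 9/20, 5/8, 27/40, 7/10, 31/40, 1]
j=0: u_0=23/480 ∈ [0, 1/8) → index 0
j=1: u_1=83/480 ∈ [1/8, 1/4) → index 1
j=2: u_2=143/480 ∈ [1/4, 9/20) → index 2
j=3: u_3=203/480 ∈ [1/4, 9/20) → index 2
j=4: u_4=263/480 ∈ [9/20, 5/8) → index 3
j=5: u_5=323/480 ∈ [5/8, 27/40) → index 4
j=6: u_6=383/480 ∈ [31/40, 1) → index 7
j=7: u_7=443/480 ∈ [31/40, 1) → index 7

0 1 2 2 3 4 7 7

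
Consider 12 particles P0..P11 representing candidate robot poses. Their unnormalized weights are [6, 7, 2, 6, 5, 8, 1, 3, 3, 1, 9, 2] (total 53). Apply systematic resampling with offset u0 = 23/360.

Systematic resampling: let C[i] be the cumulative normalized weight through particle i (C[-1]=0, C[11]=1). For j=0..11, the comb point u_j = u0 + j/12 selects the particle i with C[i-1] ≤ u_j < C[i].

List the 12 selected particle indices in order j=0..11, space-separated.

C = [6/53, 13/53, 15/53, 21/53, 26/53, 34/53, 35/53, 38/53, 41/53, 42/53, 51/53, 1]
j=0: u_0=23/360 ∈ [0, 6/53) → index 0
j=1: u_1=53/360 ∈ [6/53, 13/53) → index 1
j=2: u_2=83/360 ∈ [6/53, 13/53) → index 1
j=3: u_3=113/360 ∈ [15/53, 21/53) → index 3
j=4: u_4=143/360 ∈ [21/53, 26/53) → index 4
j=5: u_5=173/360 ∈ [21/53, 26/53) → index 4
j=6: u_6=203/360 ∈ [26/53, 34/53) → index 5
j=7: u_7=233/360 ∈ [34/53, 35/53) → index 6
j=8: u_8=263/360 ∈ [38/53, 41/53) → index 8
j=9: u_9=293/360 ∈ [42/53, 51/53) → index 10
j=10: u_10=323/360 ∈ [42/53, 51/53) → index 10
j=11: u_11=353/360 ∈ [51/53, 1) → index 11

0 1 1 3 4 4 5 6 8 10 10 11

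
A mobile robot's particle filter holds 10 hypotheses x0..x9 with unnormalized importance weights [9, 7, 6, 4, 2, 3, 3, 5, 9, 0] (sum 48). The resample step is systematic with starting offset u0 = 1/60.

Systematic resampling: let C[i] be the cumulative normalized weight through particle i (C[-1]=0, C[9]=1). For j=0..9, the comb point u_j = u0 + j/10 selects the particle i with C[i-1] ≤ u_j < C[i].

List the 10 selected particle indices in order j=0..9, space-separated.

C = [3/16, 1/3, 11/24, 13/24, 7/12, 31/48, 17/24, 13/16, 1, 1]
j=0: u_0=1/60 ∈ [0, 3/16) → index 0
j=1: u_1=7/60 ∈ [0, 3/16) → index 0
j=2: u_2=13/60 ∈ [3/16, 1/3) → index 1
j=3: u_3=19/60 ∈ [3/16, 1/3) → index 1
j=4: u_4=5/12 ∈ [1/3, 11/24) → index 2
j=5: u_5=31/60 ∈ [11/24, 13/24) → index 3
j=6: u_6=37/60 ∈ [7/12, 31/48) → index 5
j=7: u_7=43/60 ∈ [17/24, 13/16) → index 7
j=8: u_8=49/60 ∈ [13/16, 1) → index 8
j=9: u_9=11/12 ∈ [13/16, 1) → index 8

0 0 1 1 2 3 5 7 8 8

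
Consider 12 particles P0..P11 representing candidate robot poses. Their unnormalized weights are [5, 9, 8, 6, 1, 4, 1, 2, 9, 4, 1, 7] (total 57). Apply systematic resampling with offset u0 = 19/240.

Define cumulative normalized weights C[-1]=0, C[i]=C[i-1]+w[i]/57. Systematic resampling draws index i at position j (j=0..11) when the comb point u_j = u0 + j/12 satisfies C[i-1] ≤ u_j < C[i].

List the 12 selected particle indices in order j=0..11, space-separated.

C = [5/57, 14/57, 22/57, 28/57, 29/57, 11/19, 34/57, 12/19, 15/19, 49/57, 50/57, 1]
j=0: u_0=19/240 ∈ [0, 5/57) → index 0
j=1: u_1=13/80 ∈ [5/57, 14/57) → index 1
j=2: u_2=59/240 ∈ [14/57, 22/57) → index 2
j=3: u_3=79/240 ∈ [14/57, 22/57) → index 2
j=4: u_4=33/80 ∈ [22/57, 28/57) → index 3
j=5: u_5=119/240 ∈ [28/57, 29/57) → index 4
j=6: u_6=139/240 ∈ [11/19, 34/57) → index 6
j=7: u_7=53/80 ∈ [12/19, 15/19) → index 8
j=8: u_8=179/240 ∈ [12/19, 15/19) → index 8
j=9: u_9=199/240 ∈ [15/19, 49/57) → index 9
j=10: u_10=73/80 ∈ [50/57, 1) → index 11
j=11: u_11=239/240 ∈ [50/57, 1) → index 11

0 1 2 2 3 4 6 8 8 9 11 11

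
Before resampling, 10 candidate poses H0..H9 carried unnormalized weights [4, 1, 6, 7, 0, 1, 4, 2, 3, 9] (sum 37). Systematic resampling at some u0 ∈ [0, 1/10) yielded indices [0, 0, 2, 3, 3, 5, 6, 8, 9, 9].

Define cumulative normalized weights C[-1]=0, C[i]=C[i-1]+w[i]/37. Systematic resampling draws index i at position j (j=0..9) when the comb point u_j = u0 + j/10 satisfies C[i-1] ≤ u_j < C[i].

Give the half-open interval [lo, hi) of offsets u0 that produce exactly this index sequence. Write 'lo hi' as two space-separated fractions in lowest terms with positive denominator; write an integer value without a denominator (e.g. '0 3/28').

C = [4/37, 5/37, 11/37, 18/37, 18/37, 19/37, 23/37, 25/37, 28/37, 1]
j=0 picked index 0: u0 ∈ [0, 4/37)
j=1 picked index 0: u0 ∈ [-1/10, 3/370)
j=2 picked index 2: u0 ∈ [-12/185, 18/185)
j=3 picked index 3: u0 ∈ [-1/370, 69/370)
j=4 picked index 3: u0 ∈ [-19/185, 16/185)
j=5 picked index 5: u0 ∈ [-1/74, 1/74)
j=6 picked index 6: u0 ∈ [-16/185, 4/185)
j=7 picked index 8: u0 ∈ [-9/370, 21/370)
j=8 picked index 9: u0 ∈ [-8/185, 1/5)
j=9 picked index 9: u0 ∈ [-53/370, 1/10)
intersection: [0, 3/370)

0 3/370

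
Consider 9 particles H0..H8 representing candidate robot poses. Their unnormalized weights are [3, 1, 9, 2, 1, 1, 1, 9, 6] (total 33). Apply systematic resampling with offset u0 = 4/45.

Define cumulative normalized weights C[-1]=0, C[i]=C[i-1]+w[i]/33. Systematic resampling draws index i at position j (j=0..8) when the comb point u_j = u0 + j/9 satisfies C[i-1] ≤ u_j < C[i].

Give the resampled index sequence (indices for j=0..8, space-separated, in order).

C = [1/11, 4/33, 13/33, 5/11, 16/33, 17/33, 6/11, 9/11, 1]
j=0: u_0=4/45 ∈ [0, 1/11) → index 0
j=1: u_1=1/5 ∈ [4/33, 13/33) → index 2
j=2: u_2=14/45 ∈ [4/33, 13/33) → index 2
j=3: u_3=19/45 ∈ [13/33, 5/11) → index 3
j=4: u_4=8/15 ∈ [17/33, 6/11) → index 6
j=5: u_5=29/45 ∈ [6/11, 9/11) → index 7
j=6: u_6=34/45 ∈ [6/11, 9/11) → index 7
j=7: u_7=13/15 ∈ [9/11, 1) → index 8
j=8: u_8=44/45 ∈ [9/11, 1) → index 8

0 2 2 3 6 7 7 8 8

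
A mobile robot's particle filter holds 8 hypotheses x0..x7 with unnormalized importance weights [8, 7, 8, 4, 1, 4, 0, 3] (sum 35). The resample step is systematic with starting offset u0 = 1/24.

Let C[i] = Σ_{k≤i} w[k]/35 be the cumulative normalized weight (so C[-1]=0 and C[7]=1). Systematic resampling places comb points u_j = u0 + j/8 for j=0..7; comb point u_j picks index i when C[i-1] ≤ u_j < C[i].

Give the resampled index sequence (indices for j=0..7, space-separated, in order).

C = [8/35, 3/7, 23/35, 27/35, 4/5, 32/35, 32/35, 1]
j=0: u_0=1/24 ∈ [0, 8/35) → index 0
j=1: u_1=1/6 ∈ [0, 8/35) → index 0
j=2: u_2=7/24 ∈ [8/35, 3/7) → index 1
j=3: u_3=5/12 ∈ [8/35, 3/7) → index 1
j=4: u_4=13/24 ∈ [3/7, 23/35) → index 2
j=5: u_5=2/3 ∈ [23/35, 27/35) → index 3
j=6: u_6=19/24 ∈ [27/35, 4/5) → index 4
j=7: u_7=11/12 ∈ [32/35, 1) → index 7

0 0 1 1 2 3 4 7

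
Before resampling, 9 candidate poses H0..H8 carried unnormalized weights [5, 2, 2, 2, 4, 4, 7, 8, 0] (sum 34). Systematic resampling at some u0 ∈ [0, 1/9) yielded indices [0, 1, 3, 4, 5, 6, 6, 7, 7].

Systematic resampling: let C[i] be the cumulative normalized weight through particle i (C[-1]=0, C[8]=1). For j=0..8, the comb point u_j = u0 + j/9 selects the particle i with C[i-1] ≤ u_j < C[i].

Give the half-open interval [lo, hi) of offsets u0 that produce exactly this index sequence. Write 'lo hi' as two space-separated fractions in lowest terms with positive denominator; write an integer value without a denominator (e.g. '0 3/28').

C = [5/34, 7/34, 9/34, 11/34, 15/34, 19/34, 13/17, 1, 1]
j=0 picked index 0: u0 ∈ [0, 5/34)
j=1 picked index 1: u0 ∈ [11/306, 29/306)
j=2 picked index 3: u0 ∈ [13/306, 31/306)
j=3 picked index 4: u0 ∈ [-1/102, 11/102)
j=4 picked index 5: u0 ∈ [-1/306, 35/306)
j=5 picked index 6: u0 ∈ [1/306, 32/153)
j=6 picked index 6: u0 ∈ [-11/102, 5/51)
j=7 picked index 7: u0 ∈ [-2/153, 2/9)
j=8 picked index 7: u0 ∈ [-19/153, 1/9)
intersection: [13/306, 29/306)

13/306 29/306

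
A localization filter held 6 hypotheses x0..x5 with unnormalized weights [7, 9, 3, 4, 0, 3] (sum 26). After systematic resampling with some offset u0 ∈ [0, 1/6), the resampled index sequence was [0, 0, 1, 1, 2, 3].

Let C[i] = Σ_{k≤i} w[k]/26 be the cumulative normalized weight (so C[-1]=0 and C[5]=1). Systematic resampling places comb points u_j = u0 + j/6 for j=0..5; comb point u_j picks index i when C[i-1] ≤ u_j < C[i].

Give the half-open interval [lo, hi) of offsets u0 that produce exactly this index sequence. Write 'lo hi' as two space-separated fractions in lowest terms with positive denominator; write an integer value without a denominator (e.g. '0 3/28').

0 2/39

C = [7/26, 8/13, 19/26, 23/26, 23/26, 1]
j=0 picked index 0: u0 ∈ [0, 7/26)
j=1 picked index 0: u0 ∈ [-1/6, 4/39)
j=2 picked index 1: u0 ∈ [-5/78, 11/39)
j=3 picked index 1: u0 ∈ [-3/13, 3/26)
j=4 picked index 2: u0 ∈ [-2/39, 5/78)
j=5 picked index 3: u0 ∈ [-4/39, 2/39)
intersection: [0, 2/39)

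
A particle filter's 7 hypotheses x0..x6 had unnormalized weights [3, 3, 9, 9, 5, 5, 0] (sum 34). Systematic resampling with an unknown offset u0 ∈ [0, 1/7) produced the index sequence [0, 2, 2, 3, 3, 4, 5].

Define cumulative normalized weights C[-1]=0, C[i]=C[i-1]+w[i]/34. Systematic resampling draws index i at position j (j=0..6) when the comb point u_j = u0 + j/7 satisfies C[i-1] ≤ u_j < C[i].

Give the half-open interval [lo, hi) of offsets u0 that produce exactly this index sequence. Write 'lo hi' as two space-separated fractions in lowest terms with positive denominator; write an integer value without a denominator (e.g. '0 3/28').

C = [3/34, 3/17, 15/34, 12/17, 29/34, 1, 1]
j=0 picked index 0: u0 ∈ [0, 3/34)
j=1 picked index 2: u0 ∈ [4/119, 71/238)
j=2 picked index 2: u0 ∈ [-13/119, 37/238)
j=3 picked index 3: u0 ∈ [3/238, 33/119)
j=4 picked index 3: u0 ∈ [-31/238, 16/119)
j=5 picked index 4: u0 ∈ [-1/119, 33/238)
j=6 picked index 5: u0 ∈ [-1/238, 1/7)
intersection: [4/119, 3/34)

4/119 3/34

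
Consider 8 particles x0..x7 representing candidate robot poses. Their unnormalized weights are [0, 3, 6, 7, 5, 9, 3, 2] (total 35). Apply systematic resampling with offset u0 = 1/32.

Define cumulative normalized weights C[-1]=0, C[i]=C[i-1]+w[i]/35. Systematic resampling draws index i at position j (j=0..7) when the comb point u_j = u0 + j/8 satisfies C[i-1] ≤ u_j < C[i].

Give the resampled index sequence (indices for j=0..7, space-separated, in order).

1 2 3 3 4 5 5 6

C = [0, 3/35, 9/35, 16/35, 3/5, 6/7, 33/35, 1]
j=0: u_0=1/32 ∈ [0, 3/35) → index 1
j=1: u_1=5/32 ∈ [3/35, 9/35) → index 2
j=2: u_2=9/32 ∈ [9/35, 16/35) → index 3
j=3: u_3=13/32 ∈ [9/35, 16/35) → index 3
j=4: u_4=17/32 ∈ [16/35, 3/5) → index 4
j=5: u_5=21/32 ∈ [3/5, 6/7) → index 5
j=6: u_6=25/32 ∈ [3/5, 6/7) → index 5
j=7: u_7=29/32 ∈ [6/7, 33/35) → index 6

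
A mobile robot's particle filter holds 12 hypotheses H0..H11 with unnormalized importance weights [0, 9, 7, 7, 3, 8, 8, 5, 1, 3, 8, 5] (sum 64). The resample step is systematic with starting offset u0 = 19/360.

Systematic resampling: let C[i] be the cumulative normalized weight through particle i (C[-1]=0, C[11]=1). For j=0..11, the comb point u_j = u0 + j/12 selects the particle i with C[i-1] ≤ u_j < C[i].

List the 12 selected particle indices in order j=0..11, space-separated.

C = [0, 9/64, 1/4, 23/64, 13/32, 17/32, 21/32, 47/64, 3/4, 51/64, 59/64, 1]
j=0: u_0=19/360 ∈ [0, 9/64) → index 1
j=1: u_1=49/360 ∈ [0, 9/64) → index 1
j=2: u_2=79/360 ∈ [9/64, 1/4) → index 2
j=3: u_3=109/360 ∈ [1/4, 23/64) → index 3
j=4: u_4=139/360 ∈ [23/64, 13/32) → index 4
j=5: u_5=169/360 ∈ [13/32, 17/32) → index 5
j=6: u_6=199/360 ∈ [17/32, 21/32) → index 6
j=7: u_7=229/360 ∈ [17/32, 21/32) → index 6
j=8: u_8=259/360 ∈ [21/32, 47/64) → index 7
j=9: u_9=289/360 ∈ [51/64, 59/64) → index 10
j=10: u_10=319/360 ∈ [51/64, 59/64) → index 10
j=11: u_11=349/360 ∈ [59/64, 1) → index 11

1 1 2 3 4 5 6 6 7 10 10 11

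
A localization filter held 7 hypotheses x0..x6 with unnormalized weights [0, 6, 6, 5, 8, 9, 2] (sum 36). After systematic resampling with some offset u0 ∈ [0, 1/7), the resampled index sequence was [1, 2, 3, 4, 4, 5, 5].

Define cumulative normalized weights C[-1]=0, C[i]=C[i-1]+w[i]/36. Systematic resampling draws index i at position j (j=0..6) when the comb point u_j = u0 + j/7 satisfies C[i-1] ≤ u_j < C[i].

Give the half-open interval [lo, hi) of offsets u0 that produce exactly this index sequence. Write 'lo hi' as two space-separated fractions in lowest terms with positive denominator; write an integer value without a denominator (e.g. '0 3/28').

1/21 11/126

C = [0, 1/6, 1/3, 17/36, 25/36, 17/18, 1]
j=0 picked index 1: u0 ∈ [0, 1/6)
j=1 picked index 2: u0 ∈ [1/42, 4/21)
j=2 picked index 3: u0 ∈ [1/21, 47/252)
j=3 picked index 4: u0 ∈ [11/252, 67/252)
j=4 picked index 4: u0 ∈ [-25/252, 31/252)
j=5 picked index 5: u0 ∈ [-5/252, 29/126)
j=6 picked index 5: u0 ∈ [-41/252, 11/126)
intersection: [1/21, 11/126)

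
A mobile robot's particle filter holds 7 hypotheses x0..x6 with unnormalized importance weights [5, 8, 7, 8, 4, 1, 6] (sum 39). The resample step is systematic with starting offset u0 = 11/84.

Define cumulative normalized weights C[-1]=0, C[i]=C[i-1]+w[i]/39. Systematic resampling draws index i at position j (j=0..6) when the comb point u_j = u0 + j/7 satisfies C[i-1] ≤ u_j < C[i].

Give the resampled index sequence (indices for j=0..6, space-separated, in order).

C = [5/39, 1/3, 20/39, 28/39, 32/39, 11/13, 1]
j=0: u_0=11/84 ∈ [5/39, 1/3) → index 1
j=1: u_1=23/84 ∈ [5/39, 1/3) → index 1
j=2: u_2=5/12 ∈ [1/3, 20/39) → index 2
j=3: u_3=47/84 ∈ [20/39, 28/39) → index 3
j=4: u_4=59/84 ∈ [20/39, 28/39) → index 3
j=5: u_5=71/84 ∈ [32/39, 11/13) → index 5
j=6: u_6=83/84 ∈ [11/13, 1) → index 6

1 1 2 3 3 5 6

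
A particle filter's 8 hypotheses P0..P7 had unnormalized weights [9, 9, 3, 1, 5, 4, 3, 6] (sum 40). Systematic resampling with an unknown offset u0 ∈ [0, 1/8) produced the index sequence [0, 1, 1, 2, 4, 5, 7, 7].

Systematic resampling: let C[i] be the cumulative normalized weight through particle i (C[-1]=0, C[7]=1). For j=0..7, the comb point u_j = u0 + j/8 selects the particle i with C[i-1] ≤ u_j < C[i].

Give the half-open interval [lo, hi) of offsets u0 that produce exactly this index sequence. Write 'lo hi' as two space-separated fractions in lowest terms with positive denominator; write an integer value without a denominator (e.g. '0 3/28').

C = [9/40, 9/20, 21/40, 11/20, 27/40, 31/40, 17/20, 1]
j=0 picked index 0: u0 ∈ [0, 9/40)
j=1 picked index 1: u0 ∈ [1/10, 13/40)
j=2 picked index 1: u0 ∈ [-1/40, 1/5)
j=3 picked index 2: u0 ∈ [3/40, 3/20)
j=4 picked index 4: u0 ∈ [1/20, 7/40)
j=5 picked index 5: u0 ∈ [1/20, 3/20)
j=6 picked index 7: u0 ∈ [1/10, 1/4)
j=7 picked index 7: u0 ∈ [-1/40, 1/8)
intersection: [1/10, 1/8)

1/10 1/8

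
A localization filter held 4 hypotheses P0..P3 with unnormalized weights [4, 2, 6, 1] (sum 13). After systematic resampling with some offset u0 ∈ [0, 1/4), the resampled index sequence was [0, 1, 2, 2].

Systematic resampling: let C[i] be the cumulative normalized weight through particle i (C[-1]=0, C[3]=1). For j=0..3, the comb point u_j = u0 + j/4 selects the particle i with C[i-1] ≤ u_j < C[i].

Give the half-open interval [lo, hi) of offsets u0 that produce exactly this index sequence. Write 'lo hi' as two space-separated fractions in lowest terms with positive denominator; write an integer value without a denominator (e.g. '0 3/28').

C = [4/13, 6/13, 12/13, 1]
j=0 picked index 0: u0 ∈ [0, 4/13)
j=1 picked index 1: u0 ∈ [3/52, 11/52)
j=2 picked index 2: u0 ∈ [-1/26, 11/26)
j=3 picked index 2: u0 ∈ [-15/52, 9/52)
intersection: [3/52, 9/52)

3/52 9/52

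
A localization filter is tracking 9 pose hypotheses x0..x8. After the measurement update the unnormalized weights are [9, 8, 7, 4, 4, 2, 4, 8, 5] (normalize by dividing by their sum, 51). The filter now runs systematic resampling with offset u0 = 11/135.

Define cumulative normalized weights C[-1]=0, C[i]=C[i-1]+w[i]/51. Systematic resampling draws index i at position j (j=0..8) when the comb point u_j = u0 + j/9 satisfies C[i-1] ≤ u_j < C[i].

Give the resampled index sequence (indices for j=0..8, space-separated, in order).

C = [3/17, 1/3, 8/17, 28/51, 32/51, 2/3, 38/51, 46/51, 1]
j=0: u_0=11/135 ∈ [0, 3/17) → index 0
j=1: u_1=26/135 ∈ [3/17, 1/3) → index 1
j=2: u_2=41/135 ∈ [3/17, 1/3) → index 1
j=3: u_3=56/135 ∈ [1/3, 8/17) → index 2
j=4: u_4=71/135 ∈ [8/17, 28/51) → index 3
j=5: u_5=86/135 ∈ [32/51, 2/3) → index 5
j=6: u_6=101/135 ∈ [38/51, 46/51) → index 7
j=7: u_7=116/135 ∈ [38/51, 46/51) → index 7
j=8: u_8=131/135 ∈ [46/51, 1) → index 8

0 1 1 2 3 5 7 7 8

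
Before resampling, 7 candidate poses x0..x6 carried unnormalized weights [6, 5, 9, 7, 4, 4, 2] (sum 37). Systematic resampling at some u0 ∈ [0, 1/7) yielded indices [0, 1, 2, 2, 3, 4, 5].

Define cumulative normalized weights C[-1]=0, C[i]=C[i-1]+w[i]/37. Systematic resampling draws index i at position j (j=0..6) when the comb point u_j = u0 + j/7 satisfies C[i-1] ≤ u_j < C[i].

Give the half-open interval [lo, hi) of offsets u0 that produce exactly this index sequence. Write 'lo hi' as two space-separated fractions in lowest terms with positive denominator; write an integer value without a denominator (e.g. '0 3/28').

C = [6/37, 11/37, 20/37, 27/37, 31/37, 35/37, 1]
j=0 picked index 0: u0 ∈ [0, 6/37)
j=1 picked index 1: u0 ∈ [5/259, 40/259)
j=2 picked index 2: u0 ∈ [3/259, 66/259)
j=3 picked index 2: u0 ∈ [-34/259, 29/259)
j=4 picked index 3: u0 ∈ [-8/259, 41/259)
j=5 picked index 4: u0 ∈ [4/259, 32/259)
j=6 picked index 5: u0 ∈ [-5/259, 23/259)
intersection: [5/259, 23/259)

5/259 23/259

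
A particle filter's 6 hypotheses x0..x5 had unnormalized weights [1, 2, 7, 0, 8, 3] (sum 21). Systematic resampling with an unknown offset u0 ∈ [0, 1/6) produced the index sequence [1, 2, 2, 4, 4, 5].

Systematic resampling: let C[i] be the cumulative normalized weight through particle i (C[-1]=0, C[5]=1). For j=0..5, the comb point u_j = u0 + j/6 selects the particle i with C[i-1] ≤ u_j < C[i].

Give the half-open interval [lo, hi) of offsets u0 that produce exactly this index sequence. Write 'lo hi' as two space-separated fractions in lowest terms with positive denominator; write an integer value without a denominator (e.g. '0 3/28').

C = [1/21, 1/7, 10/21, 10/21, 6/7, 1]
j=0 picked index 1: u0 ∈ [1/21, 1/7)
j=1 picked index 2: u0 ∈ [-1/42, 13/42)
j=2 picked index 2: u0 ∈ [-4/21, 1/7)
j=3 picked index 4: u0 ∈ [-1/42, 5/14)
j=4 picked index 4: u0 ∈ [-4/21, 4/21)
j=5 picked index 5: u0 ∈ [1/42, 1/6)
intersection: [1/21, 1/7)

1/21 1/7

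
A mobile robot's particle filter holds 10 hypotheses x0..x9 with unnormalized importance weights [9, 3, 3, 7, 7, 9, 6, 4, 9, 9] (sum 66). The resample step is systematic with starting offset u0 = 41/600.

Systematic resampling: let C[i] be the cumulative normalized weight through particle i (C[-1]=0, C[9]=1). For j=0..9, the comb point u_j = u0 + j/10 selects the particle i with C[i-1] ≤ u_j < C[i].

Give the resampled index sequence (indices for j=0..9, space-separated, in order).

C = [3/22, 2/11, 5/22, 1/3, 29/66, 19/33, 2/3, 8/11, 19/22, 1]
j=0: u_0=41/600 ∈ [0, 3/22) → index 0
j=1: u_1=101/600 ∈ [3/22, 2/11) → index 1
j=2: u_2=161/600 ∈ [5/22, 1/3) → index 3
j=3: u_3=221/600 ∈ [1/3, 29/66) → index 4
j=4: u_4=281/600 ∈ [29/66, 19/33) → index 5
j=5: u_5=341/600 ∈ [29/66, 19/33) → index 5
j=6: u_6=401/600 ∈ [2/3, 8/11) → index 7
j=7: u_7=461/600 ∈ [8/11, 19/22) → index 8
j=8: u_8=521/600 ∈ [19/22, 1) → index 9
j=9: u_9=581/600 ∈ [19/22, 1) → index 9

0 1 3 4 5 5 7 8 9 9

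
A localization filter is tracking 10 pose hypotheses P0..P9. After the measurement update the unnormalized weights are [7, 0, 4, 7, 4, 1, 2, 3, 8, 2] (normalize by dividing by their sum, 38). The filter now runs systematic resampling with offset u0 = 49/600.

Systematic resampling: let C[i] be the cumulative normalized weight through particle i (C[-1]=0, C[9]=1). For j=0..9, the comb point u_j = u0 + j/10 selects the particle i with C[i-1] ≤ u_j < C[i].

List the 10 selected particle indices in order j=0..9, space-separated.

0 0 2 3 4 5 7 8 8 9

C = [7/38, 7/38, 11/38, 9/19, 11/19, 23/38, 25/38, 14/19, 18/19, 1]
j=0: u_0=49/600 ∈ [0, 7/38) → index 0
j=1: u_1=109/600 ∈ [0, 7/38) → index 0
j=2: u_2=169/600 ∈ [7/38, 11/38) → index 2
j=3: u_3=229/600 ∈ [11/38, 9/19) → index 3
j=4: u_4=289/600 ∈ [9/19, 11/19) → index 4
j=5: u_5=349/600 ∈ [11/19, 23/38) → index 5
j=6: u_6=409/600 ∈ [25/38, 14/19) → index 7
j=7: u_7=469/600 ∈ [14/19, 18/19) → index 8
j=8: u_8=529/600 ∈ [14/19, 18/19) → index 8
j=9: u_9=589/600 ∈ [18/19, 1) → index 9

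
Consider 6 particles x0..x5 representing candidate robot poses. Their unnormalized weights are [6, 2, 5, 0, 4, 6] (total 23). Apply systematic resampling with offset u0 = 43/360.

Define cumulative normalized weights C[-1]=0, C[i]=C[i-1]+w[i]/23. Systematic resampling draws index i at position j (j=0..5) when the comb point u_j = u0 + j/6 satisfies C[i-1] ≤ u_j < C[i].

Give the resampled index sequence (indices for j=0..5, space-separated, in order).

0 1 2 4 5 5

C = [6/23, 8/23, 13/23, 13/23, 17/23, 1]
j=0: u_0=43/360 ∈ [0, 6/23) → index 0
j=1: u_1=103/360 ∈ [6/23, 8/23) → index 1
j=2: u_2=163/360 ∈ [8/23, 13/23) → index 2
j=3: u_3=223/360 ∈ [13/23, 17/23) → index 4
j=4: u_4=283/360 ∈ [17/23, 1) → index 5
j=5: u_5=343/360 ∈ [17/23, 1) → index 5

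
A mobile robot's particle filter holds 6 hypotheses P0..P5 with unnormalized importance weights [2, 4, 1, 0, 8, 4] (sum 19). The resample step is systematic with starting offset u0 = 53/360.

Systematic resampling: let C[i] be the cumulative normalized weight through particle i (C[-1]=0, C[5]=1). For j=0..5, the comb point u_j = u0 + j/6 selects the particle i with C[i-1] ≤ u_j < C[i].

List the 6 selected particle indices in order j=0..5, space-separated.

1 1 4 4 5 5

C = [2/19, 6/19, 7/19, 7/19, 15/19, 1]
j=0: u_0=53/360 ∈ [2/19, 6/19) → index 1
j=1: u_1=113/360 ∈ [2/19, 6/19) → index 1
j=2: u_2=173/360 ∈ [7/19, 15/19) → index 4
j=3: u_3=233/360 ∈ [7/19, 15/19) → index 4
j=4: u_4=293/360 ∈ [15/19, 1) → index 5
j=5: u_5=353/360 ∈ [15/19, 1) → index 5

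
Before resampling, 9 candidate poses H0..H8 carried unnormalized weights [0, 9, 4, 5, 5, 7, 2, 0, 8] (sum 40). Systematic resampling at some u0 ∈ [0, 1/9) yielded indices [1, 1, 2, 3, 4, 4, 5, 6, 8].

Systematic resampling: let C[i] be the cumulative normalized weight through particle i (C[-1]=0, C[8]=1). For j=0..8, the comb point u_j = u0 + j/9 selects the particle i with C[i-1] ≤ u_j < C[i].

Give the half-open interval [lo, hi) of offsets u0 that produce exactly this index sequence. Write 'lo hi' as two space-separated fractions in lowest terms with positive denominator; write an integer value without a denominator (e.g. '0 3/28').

C = [0, 9/40, 13/40, 9/20, 23/40, 3/4, 4/5, 4/5, 1]
j=0 picked index 1: u0 ∈ [0, 9/40)
j=1 picked index 1: u0 ∈ [-1/9, 41/360)
j=2 picked index 2: u0 ∈ [1/360, 37/360)
j=3 picked index 3: u0 ∈ [-1/120, 7/60)
j=4 picked index 4: u0 ∈ [1/180, 47/360)
j=5 picked index 4: u0 ∈ [-19/180, 7/360)
j=6 picked index 5: u0 ∈ [-11/120, 1/12)
j=7 picked index 6: u0 ∈ [-1/36, 1/45)
j=8 picked index 8: u0 ∈ [-4/45, 1/9)
intersection: [1/180, 7/360)

1/180 7/360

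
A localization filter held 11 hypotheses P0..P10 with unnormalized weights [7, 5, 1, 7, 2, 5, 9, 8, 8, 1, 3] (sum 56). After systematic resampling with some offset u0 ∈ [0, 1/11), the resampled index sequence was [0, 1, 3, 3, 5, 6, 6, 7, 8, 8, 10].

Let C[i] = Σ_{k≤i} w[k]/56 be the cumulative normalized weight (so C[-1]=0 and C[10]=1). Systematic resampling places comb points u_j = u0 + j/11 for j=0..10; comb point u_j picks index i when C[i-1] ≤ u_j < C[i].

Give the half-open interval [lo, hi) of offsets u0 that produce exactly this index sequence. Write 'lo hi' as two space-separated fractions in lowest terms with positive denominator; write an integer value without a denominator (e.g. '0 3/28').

C = [1/8, 3/14, 13/56, 5/14, 11/28, 27/56, 9/14, 11/14, 13/14, 53/56, 1]
j=0 picked index 0: u0 ∈ [0, 1/8)
j=1 picked index 1: u0 ∈ [3/88, 19/154)
j=2 picked index 3: u0 ∈ [31/616, 27/154)
j=3 picked index 3: u0 ∈ [-25/616, 13/154)
j=4 picked index 5: u0 ∈ [9/308, 73/616)
j=5 picked index 6: u0 ∈ [17/616, 29/154)
j=6 picked index 6: u0 ∈ [-39/616, 15/154)
j=7 picked index 7: u0 ∈ [1/154, 23/154)
j=8 picked index 8: u0 ∈ [9/154, 31/154)
j=9 picked index 8: u0 ∈ [-5/154, 17/154)
j=10 picked index 10: u0 ∈ [23/616, 1/11)
intersection: [9/154, 13/154)

9/154 13/154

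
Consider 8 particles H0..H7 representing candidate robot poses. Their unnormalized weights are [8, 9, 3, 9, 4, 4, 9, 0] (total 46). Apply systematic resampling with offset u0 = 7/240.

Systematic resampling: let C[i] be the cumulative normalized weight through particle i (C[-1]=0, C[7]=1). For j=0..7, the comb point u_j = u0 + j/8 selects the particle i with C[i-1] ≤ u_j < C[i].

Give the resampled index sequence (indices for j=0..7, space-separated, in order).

C = [4/23, 17/46, 10/23, 29/46, 33/46, 37/46, 1, 1]
j=0: u_0=7/240 ∈ [0, 4/23) → index 0
j=1: u_1=37/240 ∈ [0, 4/23) → index 0
j=2: u_2=67/240 ∈ [4/23, 17/46) → index 1
j=3: u_3=97/240 ∈ [17/46, 10/23) → index 2
j=4: u_4=127/240 ∈ [10/23, 29/46) → index 3
j=5: u_5=157/240 ∈ [29/46, 33/46) → index 4
j=6: u_6=187/240 ∈ [33/46, 37/46) → index 5
j=7: u_7=217/240 ∈ [37/46, 1) → index 6

0 0 1 2 3 4 5 6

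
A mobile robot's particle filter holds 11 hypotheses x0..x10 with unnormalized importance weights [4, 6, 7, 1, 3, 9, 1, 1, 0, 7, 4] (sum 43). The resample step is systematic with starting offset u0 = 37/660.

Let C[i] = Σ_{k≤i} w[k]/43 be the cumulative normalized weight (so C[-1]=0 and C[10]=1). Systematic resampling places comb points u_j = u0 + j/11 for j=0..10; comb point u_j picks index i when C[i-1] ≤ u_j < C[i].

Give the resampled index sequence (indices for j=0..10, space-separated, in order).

C = [4/43, 10/43, 17/43, 18/43, 21/43, 30/43, 31/43, 32/43, 32/43, 39/43, 1]
j=0: u_0=37/660 ∈ [0, 4/43) → index 0
j=1: u_1=97/660 ∈ [4/43, 10/43) → index 1
j=2: u_2=157/660 ∈ [10/43, 17/43) → index 2
j=3: u_3=217/660 ∈ [10/43, 17/43) → index 2
j=4: u_4=277/660 ∈ [18/43, 21/43) → index 4
j=5: u_5=337/660 ∈ [21/43, 30/43) → index 5
j=6: u_6=397/660 ∈ [21/43, 30/43) → index 5
j=7: u_7=457/660 ∈ [21/43, 30/43) → index 5
j=8: u_8=47/60 ∈ [32/43, 39/43) → index 9
j=9: u_9=577/660 ∈ [32/43, 39/43) → index 9
j=10: u_10=637/660 ∈ [39/43, 1) → index 10

0 1 2 2 4 5 5 5 9 9 10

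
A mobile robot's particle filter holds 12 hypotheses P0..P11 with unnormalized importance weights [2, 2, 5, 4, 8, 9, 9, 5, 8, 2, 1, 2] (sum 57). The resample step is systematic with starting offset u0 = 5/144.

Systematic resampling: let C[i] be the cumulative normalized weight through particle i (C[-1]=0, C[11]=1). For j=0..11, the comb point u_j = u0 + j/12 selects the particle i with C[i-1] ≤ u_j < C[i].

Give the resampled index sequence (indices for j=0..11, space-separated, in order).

0 2 3 4 4 5 6 6 7 8 8 10

C = [2/57, 4/57, 3/19, 13/57, 7/19, 10/19, 13/19, 44/57, 52/57, 18/19, 55/57, 1]
j=0: u_0=5/144 ∈ [0, 2/57) → index 0
j=1: u_1=17/144 ∈ [4/57, 3/19) → index 2
j=2: u_2=29/144 ∈ [3/19, 13/57) → index 3
j=3: u_3=41/144 ∈ [13/57, 7/19) → index 4
j=4: u_4=53/144 ∈ [13/57, 7/19) → index 4
j=5: u_5=65/144 ∈ [7/19, 10/19) → index 5
j=6: u_6=77/144 ∈ [10/19, 13/19) → index 6
j=7: u_7=89/144 ∈ [10/19, 13/19) → index 6
j=8: u_8=101/144 ∈ [13/19, 44/57) → index 7
j=9: u_9=113/144 ∈ [44/57, 52/57) → index 8
j=10: u_10=125/144 ∈ [44/57, 52/57) → index 8
j=11: u_11=137/144 ∈ [18/19, 55/57) → index 10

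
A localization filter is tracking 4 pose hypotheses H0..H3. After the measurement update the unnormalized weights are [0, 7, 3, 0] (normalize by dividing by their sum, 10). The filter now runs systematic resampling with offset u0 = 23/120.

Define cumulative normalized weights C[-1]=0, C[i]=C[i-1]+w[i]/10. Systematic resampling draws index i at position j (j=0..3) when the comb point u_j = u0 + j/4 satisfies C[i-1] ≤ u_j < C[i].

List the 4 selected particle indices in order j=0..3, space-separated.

1 1 1 2

C = [0, 7/10, 1, 1]
j=0: u_0=23/120 ∈ [0, 7/10) → index 1
j=1: u_1=53/120 ∈ [0, 7/10) → index 1
j=2: u_2=83/120 ∈ [0, 7/10) → index 1
j=3: u_3=113/120 ∈ [7/10, 1) → index 2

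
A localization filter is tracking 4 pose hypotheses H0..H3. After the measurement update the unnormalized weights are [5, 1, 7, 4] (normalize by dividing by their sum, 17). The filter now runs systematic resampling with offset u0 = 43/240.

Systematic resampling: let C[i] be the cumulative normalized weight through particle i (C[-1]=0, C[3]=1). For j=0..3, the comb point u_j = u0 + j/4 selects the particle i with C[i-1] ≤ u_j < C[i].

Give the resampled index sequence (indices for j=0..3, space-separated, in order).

0 2 2 3

C = [5/17, 6/17, 13/17, 1]
j=0: u_0=43/240 ∈ [0, 5/17) → index 0
j=1: u_1=103/240 ∈ [6/17, 13/17) → index 2
j=2: u_2=163/240 ∈ [6/17, 13/17) → index 2
j=3: u_3=223/240 ∈ [13/17, 1) → index 3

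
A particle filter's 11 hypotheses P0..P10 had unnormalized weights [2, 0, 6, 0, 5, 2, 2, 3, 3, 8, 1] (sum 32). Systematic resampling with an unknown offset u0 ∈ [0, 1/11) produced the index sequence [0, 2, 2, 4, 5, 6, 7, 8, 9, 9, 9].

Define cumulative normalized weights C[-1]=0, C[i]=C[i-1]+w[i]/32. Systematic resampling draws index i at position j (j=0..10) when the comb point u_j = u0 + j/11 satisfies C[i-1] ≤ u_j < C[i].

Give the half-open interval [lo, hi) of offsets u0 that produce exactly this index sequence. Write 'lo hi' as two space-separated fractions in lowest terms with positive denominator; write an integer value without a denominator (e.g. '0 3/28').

15/352 21/352

C = [1/16, 1/16, 1/4, 1/4, 13/32, 15/32, 17/32, 5/8, 23/32, 31/32, 1]
j=0 picked index 0: u0 ∈ [0, 1/16)
j=1 picked index 2: u0 ∈ [-5/176, 7/44)
j=2 picked index 2: u0 ∈ [-21/176, 3/44)
j=3 picked index 4: u0 ∈ [-1/44, 47/352)
j=4 picked index 5: u0 ∈ [15/352, 37/352)
j=5 picked index 6: u0 ∈ [5/352, 27/352)
j=6 picked index 7: u0 ∈ [-5/352, 7/88)
j=7 picked index 8: u0 ∈ [-1/88, 29/352)
j=8 picked index 9: u0 ∈ [-3/352, 85/352)
j=9 picked index 9: u0 ∈ [-35/352, 53/352)
j=10 picked index 9: u0 ∈ [-67/352, 21/352)
intersection: [15/352, 21/352)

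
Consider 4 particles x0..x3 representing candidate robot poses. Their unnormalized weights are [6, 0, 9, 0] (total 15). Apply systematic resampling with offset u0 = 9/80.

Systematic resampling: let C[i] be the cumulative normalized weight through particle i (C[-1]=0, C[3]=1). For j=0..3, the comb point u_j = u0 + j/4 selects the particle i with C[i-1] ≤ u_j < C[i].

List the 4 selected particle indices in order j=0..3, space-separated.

C = [2/5, 2/5, 1, 1]
j=0: u_0=9/80 ∈ [0, 2/5) → index 0
j=1: u_1=29/80 ∈ [0, 2/5) → index 0
j=2: u_2=49/80 ∈ [2/5, 1) → index 2
j=3: u_3=69/80 ∈ [2/5, 1) → index 2

0 0 2 2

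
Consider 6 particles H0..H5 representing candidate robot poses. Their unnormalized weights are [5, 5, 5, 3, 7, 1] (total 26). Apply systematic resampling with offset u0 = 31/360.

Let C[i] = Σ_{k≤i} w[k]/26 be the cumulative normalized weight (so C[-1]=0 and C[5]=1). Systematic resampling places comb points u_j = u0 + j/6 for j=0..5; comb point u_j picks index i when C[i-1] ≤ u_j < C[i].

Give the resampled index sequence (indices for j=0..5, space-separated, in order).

0 1 2 3 4 4

C = [5/26, 5/13, 15/26, 9/13, 25/26, 1]
j=0: u_0=31/360 ∈ [0, 5/26) → index 0
j=1: u_1=91/360 ∈ [5/26, 5/13) → index 1
j=2: u_2=151/360 ∈ [5/13, 15/26) → index 2
j=3: u_3=211/360 ∈ [15/26, 9/13) → index 3
j=4: u_4=271/360 ∈ [9/13, 25/26) → index 4
j=5: u_5=331/360 ∈ [9/13, 25/26) → index 4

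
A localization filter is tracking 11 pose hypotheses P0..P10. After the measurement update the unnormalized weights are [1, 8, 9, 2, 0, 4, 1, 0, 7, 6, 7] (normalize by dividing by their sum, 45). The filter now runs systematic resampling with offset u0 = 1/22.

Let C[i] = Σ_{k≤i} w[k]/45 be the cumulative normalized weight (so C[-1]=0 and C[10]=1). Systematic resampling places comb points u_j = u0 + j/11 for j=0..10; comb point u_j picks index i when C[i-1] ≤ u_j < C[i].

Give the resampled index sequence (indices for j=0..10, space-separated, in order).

1 1 2 2 3 5 8 8 9 10 10

C = [1/45, 1/5, 2/5, 4/9, 4/9, 8/15, 5/9, 5/9, 32/45, 38/45, 1]
j=0: u_0=1/22 ∈ [1/45, 1/5) → index 1
j=1: u_1=3/22 ∈ [1/45, 1/5) → index 1
j=2: u_2=5/22 ∈ [1/5, 2/5) → index 2
j=3: u_3=7/22 ∈ [1/5, 2/5) → index 2
j=4: u_4=9/22 ∈ [2/5, 4/9) → index 3
j=5: u_5=1/2 ∈ [4/9, 8/15) → index 5
j=6: u_6=13/22 ∈ [5/9, 32/45) → index 8
j=7: u_7=15/22 ∈ [5/9, 32/45) → index 8
j=8: u_8=17/22 ∈ [32/45, 38/45) → index 9
j=9: u_9=19/22 ∈ [38/45, 1) → index 10
j=10: u_10=21/22 ∈ [38/45, 1) → index 10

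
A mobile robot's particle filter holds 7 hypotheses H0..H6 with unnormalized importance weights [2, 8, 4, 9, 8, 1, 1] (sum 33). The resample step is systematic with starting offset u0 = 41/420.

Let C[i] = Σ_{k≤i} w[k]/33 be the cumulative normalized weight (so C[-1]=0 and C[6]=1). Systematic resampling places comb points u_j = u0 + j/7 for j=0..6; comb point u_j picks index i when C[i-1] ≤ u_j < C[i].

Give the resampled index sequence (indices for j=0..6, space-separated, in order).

C = [2/33, 10/33, 14/33, 23/33, 31/33, 32/33, 1]
j=0: u_0=41/420 ∈ [2/33, 10/33) → index 1
j=1: u_1=101/420 ∈ [2/33, 10/33) → index 1
j=2: u_2=23/60 ∈ [10/33, 14/33) → index 2
j=3: u_3=221/420 ∈ [14/33, 23/33) → index 3
j=4: u_4=281/420 ∈ [14/33, 23/33) → index 3
j=5: u_5=341/420 ∈ [23/33, 31/33) → index 4
j=6: u_6=401/420 ∈ [31/33, 32/33) → index 5

1 1 2 3 3 4 5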